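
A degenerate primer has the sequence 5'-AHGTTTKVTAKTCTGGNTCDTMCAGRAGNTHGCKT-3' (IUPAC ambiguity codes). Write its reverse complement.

5'-AMGCDANCTYCTGKAHGANCCAGAMTABMAAACDT-3'

Standard pairs A↔T, G↔C; ambiguity codes pair R↔Y, M↔K, D↔H, V↔B, N↔N. Complement (TDCAAAMBATMAGACCNAGHAKGTCYTCNADCGMA), then reverse for 5'→3'.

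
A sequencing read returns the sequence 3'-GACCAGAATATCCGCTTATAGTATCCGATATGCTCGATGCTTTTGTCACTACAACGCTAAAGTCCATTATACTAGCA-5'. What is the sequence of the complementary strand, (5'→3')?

The strand is given 3'→5', so its complement runs 5'→3' in the same left-to-right order: pair each base A↔T, G↔C.

5'-CTGGTCTTATAGGCGAATATCATAGGCTATACGAGCTACGAAAACAGTGATGTTGCGATTTCAGGTAATATGATCGT-3'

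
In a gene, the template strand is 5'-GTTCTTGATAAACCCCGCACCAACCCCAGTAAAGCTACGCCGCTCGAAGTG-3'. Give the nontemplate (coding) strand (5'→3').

The coding strand is complementary and antiparallel to the template: take the complement (A↔T, G↔C) and reverse.

5′-CACTTCGAGCGGCGTAGCTTTACTGGGGTTGGTGCGGGGTTTATCAAGAAC-3′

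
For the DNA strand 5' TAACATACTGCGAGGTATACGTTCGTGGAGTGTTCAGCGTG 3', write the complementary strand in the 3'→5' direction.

3'-ATTGTATGACGCTCCATATGCAAGCACCTCACAAGTCGCAC-5'

Base-pairing A↔T, G↔C gives the complement. The complementary strand is antiparallel, so paired with a 5'→3' strand it runs 3'→5'.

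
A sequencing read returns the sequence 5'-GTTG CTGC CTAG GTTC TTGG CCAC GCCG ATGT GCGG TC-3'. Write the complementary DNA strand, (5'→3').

Pairing A↔T and G↔C gives CAACGACGGATCCAAGAACCGGTGCGGCTACACGCCAG, running 3'→5'. Reverse for the 5'→3' convention.

5'-GACCGCACATCGGCGTGGCCAAGAACCTAGGCAGCAAC-3'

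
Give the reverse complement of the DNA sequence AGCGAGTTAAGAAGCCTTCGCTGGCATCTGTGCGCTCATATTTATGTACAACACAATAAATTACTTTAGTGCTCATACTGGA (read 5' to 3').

Reading the sequence 3'→5' and pairing each base (A↔T, G↔C) gives the reverse complement directly.

5′-TCCAGTATGAGCACTAAAGTAATTTATTGTGTTGTACATAAATATGAGCGCACAGATGCCAGCGAAGGCTTCTTAACTCGCT-3′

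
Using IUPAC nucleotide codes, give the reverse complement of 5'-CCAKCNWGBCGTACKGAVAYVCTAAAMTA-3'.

Standard pairs A↔T, G↔C; ambiguity codes pair Y↔R, M↔K, W↔W, B↔V, N↔N. Complement (GGTMGNWCVGCATGMCTBTRBGATTTKAT), then reverse for 5'→3'.

5'-TAKTTTAGBRTBTCMGTACGVCWNGMTGG-3'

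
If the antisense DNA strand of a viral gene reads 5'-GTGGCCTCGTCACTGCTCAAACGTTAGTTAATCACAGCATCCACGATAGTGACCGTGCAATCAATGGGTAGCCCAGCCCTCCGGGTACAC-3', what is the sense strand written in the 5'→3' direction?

5'-GTGTACCCGGAGGGCTGGGCTACCCATTGATTGCACGGTCACTATCGTGGATGCTGTGATTAACTAACGTTTGAGCAGTGACGAGGCCAC-3'

The coding strand is complementary and antiparallel to the template: take the complement (A↔T, G↔C) and reverse.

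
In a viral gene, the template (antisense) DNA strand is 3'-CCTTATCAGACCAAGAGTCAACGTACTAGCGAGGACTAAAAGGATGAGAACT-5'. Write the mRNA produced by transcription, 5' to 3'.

5'-GGAAUAGUCUGGUUCUCAGUUGCAUGAUCGCUCCUGAUUUUCCUACUCUUGA-3'

Reading the template 3'→5' as shown, RNA polymerase pairs each base (A→U, T→A, G↔C) to build mRNA 5'→3' directly.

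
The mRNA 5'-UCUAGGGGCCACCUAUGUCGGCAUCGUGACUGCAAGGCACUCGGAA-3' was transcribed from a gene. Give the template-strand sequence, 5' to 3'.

Replace U with T to get the coding DNA strand: TCTAGGGGCCACCTATGTCGGCATCGTGACTGCAAGGCACTCGGAA. The template strand is its reverse complement (complement AGATCCCCGGTGGATACAGCCGTAGCACTGACGTTCCGTGAGCCTT, then reverse).

5'-TTCCGAGTGCCTTGCAGTCACGATGCCGACATAGGTGGCCCCTAGA-3'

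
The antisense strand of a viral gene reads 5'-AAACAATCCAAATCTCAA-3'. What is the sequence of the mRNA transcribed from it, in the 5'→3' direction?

The mRNA has the sequence of the coding strand (reverse complement of the template) with T→U. Reverse complement of AAACAATCCAAATCTCAA is TTGAGATTTGGATTGTTT; then T→U.

5′-UUGAGAUUUGGAUUGUUU-3′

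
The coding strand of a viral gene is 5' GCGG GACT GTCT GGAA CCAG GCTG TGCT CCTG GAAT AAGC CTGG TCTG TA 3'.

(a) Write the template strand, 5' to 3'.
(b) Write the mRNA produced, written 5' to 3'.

(a) The template strand is the reverse complement of the coding strand: complement CGCCCTGACAGACCTTGGTCCGACACGAGGACCTTATTCGGACCAGACAT, then reverse.
(b) mRNA matches the coding strand with T→U.

(a) 5'-TACAGACCAGGCTTATTCCAGGAGCACAGCCTGGTTCCAGACAGTCCCGC-3'
(b) 5'-GCGGGACUGUCUGGAACCAGGCUGUGCUCCUGGAAUAAGCCUGGUCUGUA-3'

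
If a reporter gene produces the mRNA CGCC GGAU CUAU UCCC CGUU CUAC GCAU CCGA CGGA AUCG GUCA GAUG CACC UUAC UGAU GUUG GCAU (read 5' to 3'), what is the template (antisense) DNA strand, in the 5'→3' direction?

5′-ATGCCAACATCAGTAAGGTGCATCTGACCGATTCCGTCGGATGCGTAGAACGGGGAATAGATCCGGCG-3′

Replace U with T to get the coding DNA strand: CGCCGGATCTATTCCCCGTTCTACGCATCCGACGGAATCGGTCAGATGCACCTTACTGATGTTGGCAT. The template strand is its reverse complement (complement GCGGCCTAGATAAGGGGCAAGATGCGTAGGCTGCCTTAGCCAGTCTACGTGGAATGACTACAACCGTA, then reverse).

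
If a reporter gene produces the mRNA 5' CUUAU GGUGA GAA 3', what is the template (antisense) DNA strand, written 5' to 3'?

5′-TTCTCACCATAAG-3′

Replace U with T to get the coding DNA strand: CTTATGGTGAGAA. The template strand is its reverse complement (complement GAATACCACTCTT, then reverse).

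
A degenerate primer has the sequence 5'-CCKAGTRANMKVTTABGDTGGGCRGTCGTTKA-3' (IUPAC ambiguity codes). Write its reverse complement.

Standard pairs A↔T, G↔C; ambiguity codes pair R↔Y, M↔K, B↔V, D↔H, N↔N. Complement (GGMTCAYTNKMBAATVCHACCCGYCAGCAAMT), then reverse for 5'→3'.

5'-TMAACGACYGCCCAHCVTAABMKNTYACTMGG-3'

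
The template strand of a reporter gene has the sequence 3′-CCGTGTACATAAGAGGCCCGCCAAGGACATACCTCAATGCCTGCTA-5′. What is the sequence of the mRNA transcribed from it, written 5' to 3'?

5'-GGCACAUGUAUUCUCCGGGCGGUUCCUGUAUGGAGUUACGGACGAU-3'

Reading the template 3'→5' as shown, RNA polymerase pairs each base (A→U, T→A, G↔C) to build mRNA 5'→3' directly.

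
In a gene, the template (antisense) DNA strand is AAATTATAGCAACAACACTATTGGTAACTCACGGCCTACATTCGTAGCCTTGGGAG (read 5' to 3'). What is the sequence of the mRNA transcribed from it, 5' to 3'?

RNA polymerase reads the template 3'→5' and synthesizes mRNA 5'→3' by base-pairing (A→U, T→A, G↔C). The complement of the template is TTTAATATCGTTGTTGTGATAACCATTGAGTGCCGGATGTAAGCATCGGAACCCTC; antiparallel, so 5'→3' the coding strand is CTCCCAAGGCTACGAATGTAGGCCGTGAGTTACCAATAGTGTTGTTGCTATAATTT. Replace T with U for the mRNA.

5'-CUCCCAAGGCUACGAAUGUAGGCCGUGAGUUACCAAUAGUGUUGUUGCUAUAAUUU-3'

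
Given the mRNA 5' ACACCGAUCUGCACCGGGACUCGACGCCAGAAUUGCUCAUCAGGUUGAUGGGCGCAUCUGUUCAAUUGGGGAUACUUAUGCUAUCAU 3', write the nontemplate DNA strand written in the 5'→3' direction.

5'-ACACCGATCTGCACCGGGACTCGACGCCAGAATTGCTCATCAGGTTGATGGGCGCATCTGTTCAATTGGGGATACTTATGCTATCAT-3'

The coding DNA strand has the same 5'→3' sequence as the mRNA with U replaced by T.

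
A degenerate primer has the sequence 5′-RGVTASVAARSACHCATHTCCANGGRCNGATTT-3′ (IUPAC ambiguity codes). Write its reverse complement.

Standard pairs A↔T, G↔C; ambiguity codes pair R↔Y, S↔S, H↔D, V↔B, N↔N. Complement (YCBATSBTTYSTGDGTADAGGTNCCYGNCTAAA), then reverse for 5'→3'.

5'-AAATCNGYCCNTGGADATGDGTSYTTBSTABCY-3'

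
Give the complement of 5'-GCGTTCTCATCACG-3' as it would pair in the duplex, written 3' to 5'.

3'-CGCAAGAGTAGTGC-5'

Base-pairing A↔T, G↔C gives the complement. The complementary strand is antiparallel, so paired with a 5'→3' strand it runs 3'→5'.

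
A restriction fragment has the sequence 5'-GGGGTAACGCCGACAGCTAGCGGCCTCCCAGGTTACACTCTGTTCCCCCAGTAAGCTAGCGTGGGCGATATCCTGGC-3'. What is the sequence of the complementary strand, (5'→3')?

5'-GCCAGGATATCGCCCACGCTAGCTTACTGGGGGAACAGAGTGTAACCTGGGAGGCCGCTAGCTGTCGGCGTTACCCC-3'

The complement of GGGGTAACGCCGACAGCTAGCGGCCTCCCAGGTTACACTCTGTTCCCCCAGTAAGCTAGCGTGGGCGATATCCTGGC is CCCCATTGCGGCTGTCGATCGCCGGAGGGTCCAATGTGAGACAAGGGGGTCATTCGATCGCACCCGCTATAGGACCG (A↔T, G↔C). DNA strands are antiparallel, so the complementary strand runs 3'→5'; reversing gives the 5'→3' form.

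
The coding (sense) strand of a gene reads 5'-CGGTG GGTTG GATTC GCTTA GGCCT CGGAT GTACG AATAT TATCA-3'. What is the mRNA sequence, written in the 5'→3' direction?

The mRNA is synthesized from the template strand, so it matches the coding strand with T replaced by U.

5'-CGGUGGGUUGGAUUCGCUUAGGCCUCGGAUGUACGAAUAUUAUCA-3'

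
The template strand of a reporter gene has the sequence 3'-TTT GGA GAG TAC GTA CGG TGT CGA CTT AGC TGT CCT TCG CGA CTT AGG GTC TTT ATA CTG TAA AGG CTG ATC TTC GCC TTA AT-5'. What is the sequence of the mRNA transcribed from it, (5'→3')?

5′-AAACCUCUCAUGCAUGCCACAGCUGAAUCGACAGGAAGCGCUGAAUCCCAGAAAUAUGACAUUUCCGACUAGAAGCGGAAUUA-3′

Reading the template 3'→5' as shown, RNA polymerase pairs each base (A→U, T→A, G↔C) to build mRNA 5'→3' directly.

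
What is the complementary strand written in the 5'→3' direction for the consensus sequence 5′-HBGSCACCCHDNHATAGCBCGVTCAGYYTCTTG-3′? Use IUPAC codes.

Standard pairs A↔T, G↔C; ambiguity codes pair Y↔R, S↔S, B↔V, D↔H, N↔N. Complement (DVCSGTGGGDHNDTATCGVGCBAGTCRRAGAAC), then reverse for 5'→3'.

5'-CAAGARRCTGABCGVGCTATDNHDGGGTGSCVD-3'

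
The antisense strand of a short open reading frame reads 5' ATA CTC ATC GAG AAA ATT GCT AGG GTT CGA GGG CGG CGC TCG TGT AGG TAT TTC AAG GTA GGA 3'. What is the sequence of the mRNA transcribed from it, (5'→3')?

5'-UCCUACCUUGAAAUACCUACACGAGCGCCGCCCUCGAACCCUAGCAAUUUUCUCGAUGAGUAU-3'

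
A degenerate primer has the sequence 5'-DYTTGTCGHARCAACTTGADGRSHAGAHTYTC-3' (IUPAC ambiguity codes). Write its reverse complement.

Standard pairs A↔T, G↔C; ambiguity codes pair R↔Y, S↔S, D↔H. Complement (HRAACAGCDTYGTTGAACTHCYSDTCTDARAG), then reverse for 5'→3'.

5′-GARADTCTDSYCHTCAAGTTGYTDCGACAARH-3′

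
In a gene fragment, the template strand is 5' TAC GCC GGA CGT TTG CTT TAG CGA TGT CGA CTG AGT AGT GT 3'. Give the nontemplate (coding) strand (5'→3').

The coding strand is complementary and antiparallel to the template: take the complement (A↔T, G↔C) and reverse.

5'-ACACTACTCAGTCGACATCGCTAAAGCAAACGTCCGGCGTA-3'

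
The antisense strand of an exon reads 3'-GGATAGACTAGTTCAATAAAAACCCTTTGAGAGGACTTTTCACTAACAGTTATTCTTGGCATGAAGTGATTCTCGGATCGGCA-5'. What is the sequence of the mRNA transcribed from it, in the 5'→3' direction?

5'-CCUAUCUGAUCAAGUUAUUUUUGGGAAACUCUCCUGAAAAGUGAUUGUCAAUAAGAACCGUACUUCACUAAGAGCCUAGCCGU-3'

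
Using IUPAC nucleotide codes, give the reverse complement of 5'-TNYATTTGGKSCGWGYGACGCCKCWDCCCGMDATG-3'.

Standard pairs A↔T, G↔C; ambiguity codes pair Y↔R, M↔K, W↔W, S↔S, D↔H, N↔N. Complement (ANRTAAACCMSGCWCRCTGCGGMGWHGGGCKHTAC), then reverse for 5'→3'.

5'-CATHKCGGGHWGMGGCGTCRCWCGSMCCAAATRNA-3'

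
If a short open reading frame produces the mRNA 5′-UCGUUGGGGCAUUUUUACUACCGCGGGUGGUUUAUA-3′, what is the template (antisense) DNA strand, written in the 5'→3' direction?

Replace U with T to get the coding DNA strand: TCGTTGGGGCATTTTTACTACCGCGGGTGGTTTATA. The template strand is its reverse complement (complement AGCAACCCCGTAAAAATGATGGCGCCCACCAAATAT, then reverse).

5'-TATAAACCACCCGCGGTAGTAAAAATGCCCCAACGA-3'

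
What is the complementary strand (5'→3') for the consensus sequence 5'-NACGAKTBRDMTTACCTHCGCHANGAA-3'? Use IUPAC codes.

Standard pairs A↔T, G↔C; ambiguity codes pair R↔Y, M↔K, B↔V, D↔H, N↔N. Complement (NTGCTMAVYHKAATGGADGCGDTNCTT), then reverse for 5'→3'.

5'-TTCNTDGCGDAGGTAAKHYVAMTCGTN-3'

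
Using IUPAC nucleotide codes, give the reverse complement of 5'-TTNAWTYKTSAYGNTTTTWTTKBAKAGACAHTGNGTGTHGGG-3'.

5'-CCCDACACNCADTGTCTMTVMAAWAAAANCRTSAMRAWTNAA-3'

Standard pairs A↔T, G↔C; ambiguity codes pair Y↔R, K↔M, W↔W, S↔S, B↔V, H↔D, N↔N. Complement (AANTWARMASTRCNAAAAWAAMVTMTCTGTDACNCACADCCC), then reverse for 5'→3'.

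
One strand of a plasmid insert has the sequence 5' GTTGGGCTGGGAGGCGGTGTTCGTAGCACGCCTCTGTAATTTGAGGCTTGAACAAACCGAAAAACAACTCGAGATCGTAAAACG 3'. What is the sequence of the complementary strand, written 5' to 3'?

5′-CGTTTTACGATCTCGAGTTGTTTTTCGGTTTGTTCAAGCCTCAAATTACAGAGGCGTGCTACGAACACCGCCTCCCAGCCCAAC-3′

Pairing A↔T and G↔C gives CAACCCGACCCTCCGCCACAAGCATCGTGCGGAGACATTAAACTCCGAACTTGTTTGGCTTTTTGTTGAGCTCTAGCATTTTGC, running 3'→5'. Reverse for the 5'→3' convention.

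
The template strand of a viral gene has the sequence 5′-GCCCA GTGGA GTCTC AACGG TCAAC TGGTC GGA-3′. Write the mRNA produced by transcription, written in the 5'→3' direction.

5′-UCCGACCAGUUGACCGUUGAGACUCCACUGGGC-3′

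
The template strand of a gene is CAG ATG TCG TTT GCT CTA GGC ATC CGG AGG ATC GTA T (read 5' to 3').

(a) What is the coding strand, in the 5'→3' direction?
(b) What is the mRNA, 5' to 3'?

(a) 5'-ATACGATCCTCCGGATGCCTAGAGCAAACGACATCTG-3'
(b) 5'-AUACGAUCCUCCGGAUGCCUAGAGCAAACGACAUCUG-3'

(a) The coding strand is the reverse complement of the template: complement GTCTACAGCAAACGAGATCCGTAGGCCTCCTAGCATA, then reverse.
(b) mRNA has the coding-strand sequence with T→U.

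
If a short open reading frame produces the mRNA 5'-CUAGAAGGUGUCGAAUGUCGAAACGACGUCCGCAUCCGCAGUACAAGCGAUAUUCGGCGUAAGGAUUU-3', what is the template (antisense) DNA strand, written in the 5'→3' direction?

5'-AAATCCTTACGCCGAATATCGCTTGTACTGCGGATGCGGACGTCGTTTCGACATTCGACACCTTCTAG-3'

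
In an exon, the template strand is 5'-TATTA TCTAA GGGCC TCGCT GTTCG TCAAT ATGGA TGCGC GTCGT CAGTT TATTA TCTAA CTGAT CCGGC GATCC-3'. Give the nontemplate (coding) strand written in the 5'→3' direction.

The coding strand is complementary and antiparallel to the template: take the complement (A↔T, G↔C) and reverse.

5'-GGATCGCCGGATCAGTTAGATAATAAACTGACGACGCGCATCCATATTGACGAACAGCGAGGCCCTTAGATAATA-3'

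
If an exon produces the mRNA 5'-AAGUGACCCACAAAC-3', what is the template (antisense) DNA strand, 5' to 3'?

Replace U with T to get the coding DNA strand: AAGTGACCCACAAAC. The template strand is its reverse complement (complement TTCACTGGGTGTTTG, then reverse).

5'-GTTTGTGGGTCACTT-3'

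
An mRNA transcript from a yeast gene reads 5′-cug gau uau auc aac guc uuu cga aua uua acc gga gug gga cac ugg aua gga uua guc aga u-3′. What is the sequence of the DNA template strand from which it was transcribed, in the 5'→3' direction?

Replace U with T to get the coding DNA strand: CTGGATTATATCAACGTCTTTCGAATATTAACCGGAGTGGGACACTGGATAGGATTAGTCAGAT. The template strand is its reverse complement (complement GACCTAATATAGTTGCAGAAAGCTTATAATTGGCCTCACCCTGTGACCTATCCTAATCAGTCTA, then reverse).

5'-ATCTGACTAATCCTATCCAGTGTCCCACTCCGGTTAATATTCGAAAGACGTTGATATAATCCAG-3'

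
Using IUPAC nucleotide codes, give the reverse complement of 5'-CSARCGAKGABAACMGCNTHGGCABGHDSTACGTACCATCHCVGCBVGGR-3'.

5′-YCCBVGCBGDGATGGTACGTASHDCVTGCCDANGCKGTTVTCMTCGYTSG-3′

Standard pairs A↔T, G↔C; ambiguity codes pair R↔Y, M↔K, S↔S, B↔V, D↔H, N↔N. Complement (GSTYGCTMCTVTTGKCGNADCCGTVCDHSATGCATGGTAGDGBCGVBCCY), then reverse for 5'→3'.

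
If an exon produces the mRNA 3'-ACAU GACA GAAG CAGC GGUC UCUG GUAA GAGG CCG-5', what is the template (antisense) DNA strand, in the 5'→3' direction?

5'-TGTACTGTCTTCGTCGCCAGAGACCATTCTCCGGC-3'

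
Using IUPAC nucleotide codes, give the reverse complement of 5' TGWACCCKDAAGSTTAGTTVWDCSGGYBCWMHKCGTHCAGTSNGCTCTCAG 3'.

5′-CTGAGAGCNSACTGDACGMDKWGVRCCSGHWBAACTAASCTTHMGGGTWCA-3′

Standard pairs A↔T, G↔C; ambiguity codes pair Y↔R, M↔K, W↔W, S↔S, B↔V, D↔H, N↔N. Complement (ACWTGGGMHTTCSAATCAABWHGSCCRVGWKDMGCADGTCASNCGAGAGTC), then reverse for 5'→3'.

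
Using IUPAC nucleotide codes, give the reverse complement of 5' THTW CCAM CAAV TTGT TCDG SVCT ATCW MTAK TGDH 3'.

5'-DHCAMTAKWGATAGBSCHGAACAABTTGKTGGWADA-3'

Standard pairs A↔T, G↔C; ambiguity codes pair M↔K, W↔W, S↔S, D↔H, V↔B. Complement (ADAWGGTKGTTBAACAAGHCSBGATAGWKATMACHD), then reverse for 5'→3'.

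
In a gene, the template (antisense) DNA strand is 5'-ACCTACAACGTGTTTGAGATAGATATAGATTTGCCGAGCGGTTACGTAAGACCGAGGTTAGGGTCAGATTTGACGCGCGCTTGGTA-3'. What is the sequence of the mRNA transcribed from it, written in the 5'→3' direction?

5'-UACCAAGCGCGCGUCAAAUCUGACCCUAACCUCGGUCUUACGUAACCGCUCGGCAAAUCUAUAUCUAUCUCAAACACGUUGUAGGU-3'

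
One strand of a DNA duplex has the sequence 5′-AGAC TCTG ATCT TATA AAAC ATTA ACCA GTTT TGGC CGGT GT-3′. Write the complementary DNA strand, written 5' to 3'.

5'-ACACCGGCCAAAACTGGTTAATGTTTTATAAGATCAGAGTCT-3'

The complement of AGACTCTGATCTTATAAAACATTAACCAGTTTTGGCCGGTGT is TCTGAGACTAGAATATTTTGTAATTGGTCAAAACCGGCCACA (A↔T, G↔C). DNA strands are antiparallel, so the complementary strand runs 3'→5'; reversing gives the 5'→3' form.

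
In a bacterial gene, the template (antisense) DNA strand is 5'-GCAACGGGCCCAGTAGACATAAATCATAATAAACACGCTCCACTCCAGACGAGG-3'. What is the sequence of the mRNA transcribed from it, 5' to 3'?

5'-CCUCGUCUGGAGUGGAGCGUGUUUAUUAUGAUUUAUGUCUACUGGGCCCGUUGC-3'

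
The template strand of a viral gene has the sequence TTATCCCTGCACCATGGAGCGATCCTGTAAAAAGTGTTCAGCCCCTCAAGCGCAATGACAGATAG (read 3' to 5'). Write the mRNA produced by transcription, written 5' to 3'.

5'-AAUAGGGACGUGGUACCUCGCUAGGACAUUUUUCACAAGUCGGGGAGUUCGCGUUACUGUCUAUC-3'

Reading the template 3'→5' as shown, RNA polymerase pairs each base (A→U, T→A, G↔C) to build mRNA 5'→3' directly.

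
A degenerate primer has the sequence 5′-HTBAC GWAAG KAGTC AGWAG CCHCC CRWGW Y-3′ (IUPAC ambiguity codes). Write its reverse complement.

5'-RWCWYGGGDGGCTWCTGACTMCTTWCGTVAD-3'

Standard pairs A↔T, G↔C; ambiguity codes pair R↔Y, K↔M, W↔W, B↔V, H↔D. Complement (DAVTGCWTTCMTCAGTCWTCGGDGGGYWCWR), then reverse for 5'→3'.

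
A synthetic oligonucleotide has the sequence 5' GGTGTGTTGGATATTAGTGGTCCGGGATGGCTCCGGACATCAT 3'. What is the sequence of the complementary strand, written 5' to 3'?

The complement of GGTGTGTTGGATATTAGTGGTCCGGGATGGCTCCGGACATCAT is CCACACAACCTATAATCACCAGGCCCTACCGAGGCCTGTAGTA (A↔T, G↔C). DNA strands are antiparallel, so the complementary strand runs 3'→5'; reversing gives the 5'→3' form.

5′-ATGATGTCCGGAGCCATCCCGGACCACTAATATCCAACACACC-3′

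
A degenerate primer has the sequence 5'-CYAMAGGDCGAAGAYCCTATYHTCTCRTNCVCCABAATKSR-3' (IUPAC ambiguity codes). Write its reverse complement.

5'-YSMATTVTGGBGNAYGAGADRATAGGRTCTTCGHCCTKTRG-3'

Standard pairs A↔T, G↔C; ambiguity codes pair R↔Y, M↔K, S↔S, B↔V, D↔H, N↔N. Complement (GRTKTCCHGCTTCTRGGATARDAGAGYANGBGGTVTTAMSY), then reverse for 5'→3'.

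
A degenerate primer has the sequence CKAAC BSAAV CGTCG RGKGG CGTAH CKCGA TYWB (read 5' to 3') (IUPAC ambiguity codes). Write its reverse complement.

5'-VWRATCGMGDTACGCCMCYCGACGBTTSVGTTMG-3'

Standard pairs A↔T, G↔C; ambiguity codes pair R↔Y, K↔M, W↔W, S↔S, B↔V, H↔D. Complement (GMTTGVSTTBGCAGCYCMCCGCATDGMGCTARWV), then reverse for 5'→3'.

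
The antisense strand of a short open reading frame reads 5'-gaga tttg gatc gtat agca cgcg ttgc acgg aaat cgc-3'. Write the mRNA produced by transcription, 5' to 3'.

5'-GCGAUUUCCGUGCAACGCGUGCUAUACGAUCCAAAUCUC-3'

RNA polymerase reads the template 3'→5' and synthesizes mRNA 5'→3' by base-pairing (A→U, T→A, G↔C). The complement of the template is CTCTAAACCTAGCATATCGTGCGCAACGTGCCTTTAGCG; antiparallel, so 5'→3' the coding strand is GCGATTTCCGTGCAACGCGTGCTATACGATCCAAATCTC. Replace T with U for the mRNA.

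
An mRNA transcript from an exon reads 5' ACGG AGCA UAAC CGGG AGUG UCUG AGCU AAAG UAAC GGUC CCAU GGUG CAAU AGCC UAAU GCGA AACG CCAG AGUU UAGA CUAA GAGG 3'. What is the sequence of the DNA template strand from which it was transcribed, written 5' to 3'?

Replace U with T to get the coding DNA strand: ACGGAGCATAACCGGGAGTGTCTGAGCTAAAGTAACGGTCCCATGGTGCAATAGCCTAATGCGAAACGCCAGAGTTTAGACTAAGAGG. The template strand is its reverse complement (complement TGCCTCGTATTGGCCCTCACAGACTCGATTTCATTGCCAGGGTACCACGTTATCGGATTACGCTTTGCGGTCTCAAATCTGATTCTCC, then reverse).

5'-CCTCTTAGTCTAAACTCTGGCGTTTCGCATTAGGCTATTGCACCATGGGACCGTTACTTTAGCTCAGACACTCCCGGTTATGCTCCGT-3'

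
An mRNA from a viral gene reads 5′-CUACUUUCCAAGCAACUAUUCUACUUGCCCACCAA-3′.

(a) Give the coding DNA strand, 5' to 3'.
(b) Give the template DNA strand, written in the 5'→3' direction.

(a) The coding strand matches the mRNA with U→T.
(b) The template strand is the reverse complement of the coding strand.

(a) 5'-CTACTTTCCAAGCAACTATTCTACTTGCCCACCAA-3'
(b) 5'-TTGGTGGGCAAGTAGAATAGTTGCTTGGAAAGTAG-3'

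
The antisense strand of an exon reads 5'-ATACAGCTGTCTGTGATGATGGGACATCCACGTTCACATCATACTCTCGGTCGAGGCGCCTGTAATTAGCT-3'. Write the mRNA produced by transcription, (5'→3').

5'-AGCUAAUUACAGGCGCCUCGACCGAGAGUAUGAUGUGAACGUGGAUGUCCCAUCAUCACAGACAGCUGUAU-3'

The mRNA has the sequence of the coding strand (reverse complement of the template) with T→U. Reverse complement of ATACAGCTGTCTGTGATGATGGGACATCCACGTTCACATCATACTCTCGGTCGAGGCGCCTGTAATTAGCT is AGCTAATTACAGGCGCCTCGACCGAGAGTATGATGTGAACGTGGATGTCCCATCATCACAGACAGCTGTAT; then T→U.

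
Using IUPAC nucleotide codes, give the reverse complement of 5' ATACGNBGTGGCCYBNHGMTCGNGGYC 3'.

5'-GRCCNCGAKCDNVRGGCCACVNCGTAT-3'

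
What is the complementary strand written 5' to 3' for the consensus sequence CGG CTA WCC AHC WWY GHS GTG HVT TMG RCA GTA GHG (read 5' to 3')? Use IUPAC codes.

5'-CDCTACTGYCKAABDCACSDCRWWGDTGGWTAGCCG-3'

Standard pairs A↔T, G↔C; ambiguity codes pair R↔Y, M↔K, W↔W, S↔S, H↔D, V↔B. Complement (GCCGATWGGTDGWWRCDSCACDBAAKCYGTCATCDC), then reverse for 5'→3'.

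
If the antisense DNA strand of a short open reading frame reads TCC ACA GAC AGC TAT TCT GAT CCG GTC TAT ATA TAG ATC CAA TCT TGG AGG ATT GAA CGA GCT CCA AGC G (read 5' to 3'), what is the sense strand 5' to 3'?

The coding strand is complementary and antiparallel to the template: take the complement (A↔T, G↔C) and reverse.

5'-CGCTTGGAGCTCGTTCAATCCTCCAAGATTGGATCTATATATAGACCGGATCAGAATAGCTGTCTGTGGA-3'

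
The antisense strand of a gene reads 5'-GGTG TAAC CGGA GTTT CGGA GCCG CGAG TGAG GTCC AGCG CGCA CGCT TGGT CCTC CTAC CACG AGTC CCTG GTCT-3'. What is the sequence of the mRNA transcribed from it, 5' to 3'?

The mRNA has the sequence of the coding strand (reverse complement of the template) with T→U. Reverse complement of GGTGTAACCGGAGTTTCGGAGCCGCGAGTGAGGTCCAGCGCGCACGCTTGGTCCTCCTACCACGAGTCCCTGGTCT is AGACCAGGGACTCGTGGTAGGAGGACCAAGCGTGCGCGCTGGACCTCACTCGCGGCTCCGAAACTCCGGTTACACC; then T→U.

5'-AGACCAGGGACUCGUGGUAGGAGGACCAAGCGUGCGCGCUGGACCUCACUCGCGGCUCCGAAACUCCGGUUACACC-3'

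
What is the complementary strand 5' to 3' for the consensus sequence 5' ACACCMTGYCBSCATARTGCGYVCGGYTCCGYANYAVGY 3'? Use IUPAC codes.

Standard pairs A↔T, G↔C; ambiguity codes pair R↔Y, M↔K, S↔S, B↔V, N↔N. Complement (TGTGGKACRGVSGTATYACGCRBGCCRAGGCRTNRTBCR), then reverse for 5'→3'.

5′-RCBTRNTRCGGARCCGBRCGCAYTATGSVGRCAKGGTGT-3′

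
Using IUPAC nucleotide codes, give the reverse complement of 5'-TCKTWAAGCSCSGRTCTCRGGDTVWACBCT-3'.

5′-AGVGTWBAHCCYGAGAYCSGSGCTTWAMGA-3′

Standard pairs A↔T, G↔C; ambiguity codes pair R↔Y, K↔M, W↔W, S↔S, B↔V, D↔H. Complement (AGMAWTTCGSGSCYAGAGYCCHABWTGVGA), then reverse for 5'→3'.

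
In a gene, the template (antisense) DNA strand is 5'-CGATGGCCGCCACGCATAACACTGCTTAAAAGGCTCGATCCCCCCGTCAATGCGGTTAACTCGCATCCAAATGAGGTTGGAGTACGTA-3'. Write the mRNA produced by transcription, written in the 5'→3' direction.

RNA polymerase reads the template 3'→5' and synthesizes mRNA 5'→3' by base-pairing (A→U, T→A, G↔C). The complement of the template is GCTACCGGCGGTGCGTATTGTGACGAATTTTCCGAGCTAGGGGGGCAGTTACGCCAATTGAGCGTAGGTTTACTCCAACCTCATGCAT; antiparallel, so 5'→3' the coding strand is TACGTACTCCAACCTCATTTGGATGCGAGTTAACCGCATTGACGGGGGGATCGAGCCTTTTAAGCAGTGTTATGCGTGGCGGCCATCG. Replace T with U for the mRNA.

5'-UACGUACUCCAACCUCAUUUGGAUGCGAGUUAACCGCAUUGACGGGGGGAUCGAGCCUUUUAAGCAGUGUUAUGCGUGGCGGCCAUCG-3'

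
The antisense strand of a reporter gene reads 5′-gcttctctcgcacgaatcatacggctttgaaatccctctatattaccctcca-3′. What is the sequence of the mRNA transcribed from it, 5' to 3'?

5'-UGGAGGGUAAUAUAGAGGGAUUUCAAAGCCGUAUGAUUCGUGCGAGAGAAGC-3'

RNA polymerase reads the template 3'→5' and synthesizes mRNA 5'→3' by base-pairing (A→U, T→A, G↔C). The complement of the template is CGAAGAGAGCGTGCTTAGTATGCCGAAACTTTAGGGAGATATAATGGGAGGT; antiparallel, so 5'→3' the coding strand is TGGAGGGTAATATAGAGGGATTTCAAAGCCGTATGATTCGTGCGAGAGAAGC. Replace T with U for the mRNA.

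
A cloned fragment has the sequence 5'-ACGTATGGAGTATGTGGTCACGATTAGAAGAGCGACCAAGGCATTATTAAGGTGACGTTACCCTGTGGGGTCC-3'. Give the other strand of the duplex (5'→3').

5'-GGACCCCACAGGGTAACGTCACCTTAATAATGCCTTGGTCGCTCTTCTAATCGTGACCACATACTCCATACGT-3'

Pairing A↔T and G↔C gives TGCATACCTCATACACCAGTGCTAATCTTCTCGCTGGTTCCGTAATAATTCCACTGCAATGGGACACCCCAGG, running 3'→5'. Reverse for the 5'→3' convention.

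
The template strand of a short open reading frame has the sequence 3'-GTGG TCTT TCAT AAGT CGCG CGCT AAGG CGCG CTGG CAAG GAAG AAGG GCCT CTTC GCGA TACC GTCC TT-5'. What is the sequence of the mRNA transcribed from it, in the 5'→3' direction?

5'-CACCAGAAAGUAUUCAGCGCGCGAUUCCGCGCGACCGUUCCUUCUUCCCGGAGAAGCGCUAUGGCAGGAA-3'

Reading the template 3'→5' as shown, RNA polymerase pairs each base (A→U, T→A, G↔C) to build mRNA 5'→3' directly.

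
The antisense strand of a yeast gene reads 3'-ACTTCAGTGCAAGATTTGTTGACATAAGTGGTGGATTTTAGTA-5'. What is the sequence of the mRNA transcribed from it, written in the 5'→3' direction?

Reading the template 3'→5' as shown, RNA polymerase pairs each base (A→U, T→A, G↔C) to build mRNA 5'→3' directly.

5'-UGAAGUCACGUUCUAAACAACUGUAUUCACCACCUAAAAUCAU-3'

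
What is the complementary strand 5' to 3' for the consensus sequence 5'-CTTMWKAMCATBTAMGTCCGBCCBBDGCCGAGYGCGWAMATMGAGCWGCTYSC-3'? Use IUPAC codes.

Standard pairs A↔T, G↔C; ambiguity codes pair Y↔R, M↔K, W↔W, S↔S, B↔V, D↔H. Complement (GAAKWMTKGTAVATKCAGGCVGGVVHCGGCTCRCGCWTKTAKCTCGWCGARSG), then reverse for 5'→3'.

5'-GSRAGCWGCTCKATKTWCGCRCTCGGCHVVGGVCGGACKTAVATGKTMWKAAG-3'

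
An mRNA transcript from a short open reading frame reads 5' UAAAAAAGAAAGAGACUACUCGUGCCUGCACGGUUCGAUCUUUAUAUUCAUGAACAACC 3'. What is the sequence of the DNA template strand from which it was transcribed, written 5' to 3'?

Replace U with T to get the coding DNA strand: TAAAAAAGAAAGAGACTACTCGTGCCTGCACGGTTCGATCTTTATATTCATGAACAACC. The template strand is its reverse complement (complement ATTTTTTCTTTCTCTGATGAGCACGGACGTGCCAAGCTAGAAATATAAGTACTTGTTGG, then reverse).

5'-GGTTGTTCATGAATATAAAGATCGAACCGTGCAGGCACGAGTAGTCTCTTTCTTTTTTA-3'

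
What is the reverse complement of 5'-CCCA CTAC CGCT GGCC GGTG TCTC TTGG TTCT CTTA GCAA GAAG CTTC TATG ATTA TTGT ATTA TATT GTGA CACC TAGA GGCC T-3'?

Reading the sequence 3'→5' and pairing each base (A↔T, G↔C) gives the reverse complement directly.

5'-AGGCCTCTAGGTGTCACAATATAATACAATAATCATAGAAGCTTCTTGCTAAGAGAACCAAGAGACACCGGCCAGCGGTAGTGGG-3'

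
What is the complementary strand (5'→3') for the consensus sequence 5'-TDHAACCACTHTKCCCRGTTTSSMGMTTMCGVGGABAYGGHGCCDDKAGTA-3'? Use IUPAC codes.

5'-TACTMHHGGCDCCRTVTCCBCGKAAKCKSSAAACYGGGMADAGTGGTTDHA-3'

Standard pairs A↔T, G↔C; ambiguity codes pair R↔Y, M↔K, S↔S, B↔V, D↔H. Complement (AHDTTGGTGADAMGGGYCAAASSKCKAAKGCBCCTVTRCCDCGGHHMTCAT), then reverse for 5'→3'.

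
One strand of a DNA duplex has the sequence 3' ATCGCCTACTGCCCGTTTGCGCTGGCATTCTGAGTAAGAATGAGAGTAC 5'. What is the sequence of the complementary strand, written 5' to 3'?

5'-TAGCGGATGACGGGCAAACGCGACCGTAAGACTCATTCTTACTCTCATG-3'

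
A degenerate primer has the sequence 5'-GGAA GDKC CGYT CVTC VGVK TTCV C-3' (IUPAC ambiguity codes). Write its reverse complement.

Standard pairs A↔T, G↔C; ambiguity codes pair Y↔R, K↔M, D↔H, V↔B. Complement (CCTTCHMGGCRAGBAGBCBMAAGBG), then reverse for 5'→3'.

5'-GBGAAMBCBGABGARCGGMHCTTCC-3'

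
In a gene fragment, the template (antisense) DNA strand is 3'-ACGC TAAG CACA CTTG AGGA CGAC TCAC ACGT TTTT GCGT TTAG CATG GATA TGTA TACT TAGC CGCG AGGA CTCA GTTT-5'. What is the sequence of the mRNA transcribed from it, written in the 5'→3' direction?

5'-UGCGAUUCGUGUGAACUCCUGCUGAGUGUGCAAAAACGCAAAUCGUACCUAUACAUAUGAAUCGGCGCUCCUGAGUCAAA-3'

Reading the template 3'→5' as shown, RNA polymerase pairs each base (A→U, T→A, G↔C) to build mRNA 5'→3' directly.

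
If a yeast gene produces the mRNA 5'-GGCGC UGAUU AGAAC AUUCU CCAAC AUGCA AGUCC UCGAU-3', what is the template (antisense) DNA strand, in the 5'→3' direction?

5′-ATCGAGGACTTGCATGTTGGAGAATGTTCTAATCAGCGCC-3′

Replace U with T to get the coding DNA strand: GGCGCTGATTAGAACATTCTCCAACATGCAAGTCCTCGAT. The template strand is its reverse complement (complement CCGCGACTAATCTTGTAAGAGGTTGTACGTTCAGGAGCTA, then reverse).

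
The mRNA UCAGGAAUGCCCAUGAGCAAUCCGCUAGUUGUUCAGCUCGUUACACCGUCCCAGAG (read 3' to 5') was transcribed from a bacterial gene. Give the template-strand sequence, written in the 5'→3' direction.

Written 5'→3' the mRNA is GAGACCCUGCCACAUUGCUCGACUUGUUGAUCGCCUAACGAGUACCCGUAAGGACU, so the coding DNA strand is GAGACCCTGCCACATTGCTCGACTTGTTGATCGCCTAACGAGTACCCGTAAGGACT. The template is its reverse complement.

5′-AGTCCTTACGGGTACTCGTTAGGCGATCAACAAGTCGAGCAATGTGGCAGGGTCTC-3′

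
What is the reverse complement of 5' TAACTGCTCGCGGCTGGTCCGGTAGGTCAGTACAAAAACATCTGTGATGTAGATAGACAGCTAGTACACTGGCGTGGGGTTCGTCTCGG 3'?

5′-CCGAGACGAACCCCACGCCAGTGTACTAGCTGTCTATCTACATCACAGATGTTTTTGTACTGACCTACCGGACCAGCCGCGAGCAGTTA-3′

Reading the sequence 3'→5' and pairing each base (A↔T, G↔C) gives the reverse complement directly.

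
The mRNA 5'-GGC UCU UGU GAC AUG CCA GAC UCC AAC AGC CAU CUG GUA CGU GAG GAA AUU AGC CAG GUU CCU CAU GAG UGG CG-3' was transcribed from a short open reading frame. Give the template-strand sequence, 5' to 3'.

5'-CGCCACTCATGAGGAACCTGGCTAATTTCCTCACGTACCAGATGGCTGTTGGAGTCTGGCATGTCACAAGAGCC-3'

Replace U with T to get the coding DNA strand: GGCTCTTGTGACATGCCAGACTCCAACAGCCATCTGGTACGTGAGGAAATTAGCCAGGTTCCTCATGAGTGGCG. The template strand is its reverse complement (complement CCGAGAACACTGTACGGTCTGAGGTTGTCGGTAGACCATGCACTCCTTTAATCGGTCCAAGGAGTACTCACCGC, then reverse).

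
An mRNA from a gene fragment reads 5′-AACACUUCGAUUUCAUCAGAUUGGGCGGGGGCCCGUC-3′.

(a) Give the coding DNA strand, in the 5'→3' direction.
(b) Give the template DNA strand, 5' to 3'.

(a) 5′-AACACTTCGATTTCATCAGATTGGGCGGGGGCCCGTC-3′
(b) 5'-GACGGGCCCCCGCCCAATCTGATGAAATCGAAGTGTT-3'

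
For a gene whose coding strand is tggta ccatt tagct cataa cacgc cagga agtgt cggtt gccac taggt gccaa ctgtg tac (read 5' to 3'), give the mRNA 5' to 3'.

The mRNA is synthesized from the template strand, so it matches the coding strand with T replaced by U.

5'-UGGUACCAUUUAGCUCAUAACACGCCAGGAAGUGUCGGUUGCCACUAGGUGCCAACUGUGUAC-3'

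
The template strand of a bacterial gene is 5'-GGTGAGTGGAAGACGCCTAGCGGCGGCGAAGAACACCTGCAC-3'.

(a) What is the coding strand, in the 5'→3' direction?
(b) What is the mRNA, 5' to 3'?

(a) The coding strand is the reverse complement of the template: complement CCACTCACCTTCTGCGGATCGCCGCCGCTTCTTGTGGACGTG, then reverse.
(b) mRNA has the coding-strand sequence with T→U.

(a) 5'-GTGCAGGTGTTCTTCGCCGCCGCTAGGCGTCTTCCACTCACC-3'
(b) 5′-GUGCAGGUGUUCUUCGCCGCCGCUAGGCGUCUUCCACUCACC-3′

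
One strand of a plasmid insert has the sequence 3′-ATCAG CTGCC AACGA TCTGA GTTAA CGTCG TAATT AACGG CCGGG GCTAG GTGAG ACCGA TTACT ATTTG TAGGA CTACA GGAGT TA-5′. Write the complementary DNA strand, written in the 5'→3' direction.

5'-TAGTCGACGGTTGCTAGACTCAATTGCAGCATTAATTGCCGGCCCCGATCCACTCTGGCTAATGATAAACATCCTGATGTCCTCAAT-3'

The strand is given 3'→5', so its complement runs 5'→3' in the same left-to-right order: pair each base A↔T, G↔C.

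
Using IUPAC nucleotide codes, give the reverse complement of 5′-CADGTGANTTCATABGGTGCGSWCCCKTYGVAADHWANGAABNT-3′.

5'-ANVTTCNTWDHTTBCRAMGGGWSCGCACCVTATGAANTCACHTG-3'

Standard pairs A↔T, G↔C; ambiguity codes pair Y↔R, K↔M, W↔W, S↔S, B↔V, D↔H, N↔N. Complement (GTHCACTNAAGTATVCCACGCSWGGGMARCBTTHDWTNCTTVNA), then reverse for 5'→3'.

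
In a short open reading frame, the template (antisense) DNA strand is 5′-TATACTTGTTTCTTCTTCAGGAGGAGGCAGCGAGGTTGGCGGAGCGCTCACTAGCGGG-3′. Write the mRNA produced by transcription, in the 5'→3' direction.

5'-CCCGCUAGUGAGCGCUCCGCCAACCUCGCUGCCUCCUCCUGAAGAAGAAACAAGUAUA-3'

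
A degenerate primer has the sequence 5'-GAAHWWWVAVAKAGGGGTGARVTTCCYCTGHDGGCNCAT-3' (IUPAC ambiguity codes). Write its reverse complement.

5′-ATGNGCCHDCAGRGGAABYTCACCCCTMTBTBWWWDTTC-3′

Standard pairs A↔T, G↔C; ambiguity codes pair R↔Y, K↔M, W↔W, D↔H, V↔B, N↔N. Complement (CTTDWWWBTBTMTCCCCACTYBAAGGRGACDHCCGNGTA), then reverse for 5'→3'.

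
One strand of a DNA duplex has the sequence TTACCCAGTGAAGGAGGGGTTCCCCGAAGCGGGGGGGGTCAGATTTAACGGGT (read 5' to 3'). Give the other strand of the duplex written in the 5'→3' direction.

The complement of TTACCCAGTGAAGGAGGGGTTCCCCGAAGCGGGGGGGGTCAGATTTAACGGGT is AATGGGTCACTTCCTCCCCAAGGGGCTTCGCCCCCCCCAGTCTAAATTGCCCA (A↔T, G↔C). DNA strands are antiparallel, so the complementary strand runs 3'→5'; reversing gives the 5'→3' form.

5'-ACCCGTTAAATCTGACCCCCCCCGCTTCGGGGAACCCCTCCTTCACTGGGTAA-3'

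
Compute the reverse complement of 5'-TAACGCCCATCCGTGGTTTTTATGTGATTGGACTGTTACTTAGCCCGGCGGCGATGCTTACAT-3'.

5′-ATGTAAGCATCGCCGCCGGGCTAAGTAACAGTCCAATCACATAAAAACCACGGATGGGCGTTA-3′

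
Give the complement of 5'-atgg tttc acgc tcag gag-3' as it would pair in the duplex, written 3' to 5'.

3′-TACCAAAGTGCGAGTCCTC-5′

Base-pairing A↔T, G↔C gives the complement. The complementary strand is antiparallel, so paired with a 5'→3' strand it runs 3'→5'.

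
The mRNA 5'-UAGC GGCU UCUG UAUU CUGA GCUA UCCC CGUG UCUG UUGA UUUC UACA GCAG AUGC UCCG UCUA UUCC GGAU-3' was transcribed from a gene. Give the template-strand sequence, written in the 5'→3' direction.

Replace U with T to get the coding DNA strand: TAGCGGCTTCTGTATTCTGAGCTATCCCCGTGTCTGTTGATTTCTACAGCAGATGCTCCGTCTATTCCGGAT. The template strand is its reverse complement (complement ATCGCCGAAGACATAAGACTCGATAGGGGCACAGACAACTAAAGATGTCGTCTACGAGGCAGATAAGGCCTA, then reverse).

5'-ATCCGGAATAGACGGAGCATCTGCTGTAGAAATCAACAGACACGGGGATAGCTCAGAATACAGAAGCCGCTA-3'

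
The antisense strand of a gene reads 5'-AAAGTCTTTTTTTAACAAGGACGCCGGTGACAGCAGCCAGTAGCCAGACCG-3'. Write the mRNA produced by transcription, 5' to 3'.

RNA polymerase reads the template 3'→5' and synthesizes mRNA 5'→3' by base-pairing (A→U, T→A, G↔C). The complement of the template is TTTCAGAAAAAAATTGTTCCTGCGGCCACTGTCGTCGGTCATCGGTCTGGC; antiparallel, so 5'→3' the coding strand is CGGTCTGGCTACTGGCTGCTGTCACCGGCGTCCTTGTTAAAAAAAGACTTT. Replace T with U for the mRNA.

5′-CGGUCUGGCUACUGGCUGCUGUCACCGGCGUCCUUGUUAAAAAAAGACUUU-3′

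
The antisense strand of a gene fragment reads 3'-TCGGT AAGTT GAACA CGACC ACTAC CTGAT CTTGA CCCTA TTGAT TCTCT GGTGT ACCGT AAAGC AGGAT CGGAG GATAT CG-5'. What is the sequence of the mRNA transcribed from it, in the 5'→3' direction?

5'-AGCCAUUCAACUUGUGCUGGUGAUGGACUAGAACUGGGAUAACUAAGAGACCACAUGGCAUUUCGUCCUAGCCUCCUAUAGC-3'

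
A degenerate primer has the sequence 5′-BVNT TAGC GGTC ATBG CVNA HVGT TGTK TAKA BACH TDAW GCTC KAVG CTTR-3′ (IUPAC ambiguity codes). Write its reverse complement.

Standard pairs A↔T, G↔C; ambiguity codes pair R↔Y, K↔M, W↔W, B↔V, D↔H, N↔N. Complement (VBNAATCGCCAGTAVCGBNTDBCAACAMATMTVTGDAHTWCGAGMTBCGAAY), then reverse for 5'→3'.

5'-YAAGCBTMGAGCWTHADGTVTMTAMACAACBDTNBGCVATGACCGCTAANBV-3'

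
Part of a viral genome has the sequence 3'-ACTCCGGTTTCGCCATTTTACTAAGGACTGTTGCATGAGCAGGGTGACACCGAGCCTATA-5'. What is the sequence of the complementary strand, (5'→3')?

The strand is given 3'→5', so its complement runs 5'→3' in the same left-to-right order: pair each base A↔T, G↔C.

5'-TGAGGCCAAAGCGGTAAAATGATTCCTGACAACGTACTCGTCCCACTGTGGCTCGGATAT-3'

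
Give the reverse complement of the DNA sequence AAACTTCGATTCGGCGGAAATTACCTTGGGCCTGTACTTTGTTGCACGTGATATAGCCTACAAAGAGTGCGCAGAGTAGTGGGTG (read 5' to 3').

Reading the sequence 3'→5' and pairing each base (A↔T, G↔C) gives the reverse complement directly.

5'-CACCCACTACTCTGCGCACTCTTTGTAGGCTATATCACGTGCAACAAAGTACAGGCCCAAGGTAATTTCCGCCGAATCGAAGTTT-3'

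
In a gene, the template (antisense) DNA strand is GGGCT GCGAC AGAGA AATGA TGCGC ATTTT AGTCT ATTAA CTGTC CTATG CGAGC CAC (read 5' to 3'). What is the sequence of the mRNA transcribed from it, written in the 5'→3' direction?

5'-GUGGCUCGCAUAGGACAGUUAAUAGACUAAAAUGCGCAUCAUUUCUCUGUCGCAGCCC-3'

RNA polymerase reads the template 3'→5' and synthesizes mRNA 5'→3' by base-pairing (A→U, T→A, G↔C). The complement of the template is CCCGACGCTGTCTCTTTACTACGCGTAAAATCAGATAATTGACAGGATACGCTCGGTG; antiparallel, so 5'→3' the coding strand is GTGGCTCGCATAGGACAGTTAATAGACTAAAATGCGCATCATTTCTCTGTCGCAGCCC. Replace T with U for the mRNA.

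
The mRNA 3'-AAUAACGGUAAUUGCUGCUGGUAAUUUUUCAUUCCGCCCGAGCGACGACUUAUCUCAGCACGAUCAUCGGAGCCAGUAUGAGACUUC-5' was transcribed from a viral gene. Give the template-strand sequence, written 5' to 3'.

Written 5'→3' the mRNA is CUUCAGAGUAUGACCGAGGCUACUAGCACGACUCUAUUCAGCAGCGAGCCCGCCUUACUUUUUAAUGGUCGUCGUUAAUGGCAAUAA, so the coding DNA strand is CTTCAGAGTATGACCGAGGCTACTAGCACGACTCTATTCAGCAGCGAGCCCGCCTTACTTTTTAATGGTCGTCGTTAATGGCAATAA. The template is its reverse complement.

5'-TTATTGCCATTAACGACGACCATTAAAAAGTAAGGCGGGCTCGCTGCTGAATAGAGTCGTGCTAGTAGCCTCGGTCATACTCTGAAG-3'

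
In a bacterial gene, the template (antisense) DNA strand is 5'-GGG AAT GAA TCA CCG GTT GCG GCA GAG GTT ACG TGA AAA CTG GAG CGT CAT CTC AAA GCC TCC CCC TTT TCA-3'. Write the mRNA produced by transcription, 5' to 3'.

The mRNA has the sequence of the coding strand (reverse complement of the template) with T→U. Reverse complement of GGGAATGAATCACCGGTTGCGGCAGAGGTTACGTGAAAACTGGAGCGTCATCTCAAAGCCTCCCCCTTTTCA is TGAAAAGGGGGAGGCTTTGAGATGACGCTCCAGTTTTCACGTAACCTCTGCCGCAACCGGTGATTCATTCCC; then T→U.

5'-UGAAAAGGGGGAGGCUUUGAGAUGACGCUCCAGUUUUCACGUAACCUCUGCCGCAACCGGUGAUUCAUUCCC-3'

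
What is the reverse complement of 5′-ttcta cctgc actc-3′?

Complement each base (A↔T, G↔C): AAGATGGACGTGAG. Then reverse.

5'-GAGTGCAGGTAGAA-3'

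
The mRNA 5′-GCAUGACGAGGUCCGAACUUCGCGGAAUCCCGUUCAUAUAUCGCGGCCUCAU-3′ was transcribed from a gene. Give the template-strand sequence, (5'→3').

5′-ATGAGGCCGCGATATATGAACGGGATTCCGCGAAGTTCGGACCTCGTCATGC-3′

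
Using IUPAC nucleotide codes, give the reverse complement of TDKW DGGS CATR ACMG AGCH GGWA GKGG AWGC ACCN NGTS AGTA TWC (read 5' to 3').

5'-GWATACTSACNNGGTGCWTCCMCTWCCDGCTCKGTYATGSCCHWMHA-3'

Standard pairs A↔T, G↔C; ambiguity codes pair R↔Y, M↔K, W↔W, S↔S, D↔H, N↔N. Complement (AHMWHCCSGTAYTGKCTCGDCCWTCMCCTWCGTGGNNCASTCATAWG), then reverse for 5'→3'.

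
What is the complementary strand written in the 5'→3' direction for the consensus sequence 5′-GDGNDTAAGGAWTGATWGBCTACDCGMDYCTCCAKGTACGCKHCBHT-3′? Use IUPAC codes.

Standard pairs A↔T, G↔C; ambiguity codes pair Y↔R, M↔K, W↔W, B↔V, D↔H, N↔N. Complement (CHCNHATTCCTWACTAWCVGATGHGCKHRGAGGTMCATGCGMDGVDA), then reverse for 5'→3'.

5′-ADVGDMGCGTACMTGGAGRHKCGHGTAGVCWATCAWTCCTTAHNCHC-3′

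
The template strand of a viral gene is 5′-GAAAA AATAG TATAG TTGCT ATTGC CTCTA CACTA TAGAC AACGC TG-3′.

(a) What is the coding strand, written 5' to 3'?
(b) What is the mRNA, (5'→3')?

(a) The coding strand is the reverse complement of the template: complement CTTTTTTATCATATCAACGATAACGGAGATGTGATATCTGTTGCGAC, then reverse.
(b) mRNA has the coding-strand sequence with T→U.

(a) 5'-CAGCGTTGTCTATAGTGTAGAGGCAATAGCAACTATACTATTTTTTC-3'
(b) 5'-CAGCGUUGUCUAUAGUGUAGAGGCAAUAGCAACUAUACUAUUUUUUC-3'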